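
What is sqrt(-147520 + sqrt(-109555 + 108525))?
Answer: sqrt(-147520 + I*sqrt(1030)) ≈ 0.042 + 384.08*I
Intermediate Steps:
sqrt(-147520 + sqrt(-109555 + 108525)) = sqrt(-147520 + sqrt(-1030)) = sqrt(-147520 + I*sqrt(1030))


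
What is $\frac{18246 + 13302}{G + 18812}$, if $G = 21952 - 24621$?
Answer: $\frac{10516}{5381} \approx 1.9543$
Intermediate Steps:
$G = -2669$ ($G = 21952 - 24621 = -2669$)
$\frac{18246 + 13302}{G + 18812} = \frac{18246 + 13302}{-2669 + 18812} = \frac{31548}{16143} = 31548 \cdot \frac{1}{16143} = \frac{10516}{5381}$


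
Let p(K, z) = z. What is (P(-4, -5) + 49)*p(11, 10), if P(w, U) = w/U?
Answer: 498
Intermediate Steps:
(P(-4, -5) + 49)*p(11, 10) = (-4/(-5) + 49)*10 = (-4*(-⅕) + 49)*10 = (⅘ + 49)*10 = (249/5)*10 = 498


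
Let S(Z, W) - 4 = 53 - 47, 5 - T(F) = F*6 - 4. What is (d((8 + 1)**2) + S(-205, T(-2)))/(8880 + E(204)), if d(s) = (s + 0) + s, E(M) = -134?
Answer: 86/4373 ≈ 0.019666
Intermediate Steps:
T(F) = 9 - 6*F (T(F) = 5 - (F*6 - 4) = 5 - (6*F - 4) = 5 - (-4 + 6*F) = 5 + (4 - 6*F) = 9 - 6*F)
S(Z, W) = 10 (S(Z, W) = 4 + (53 - 47) = 4 + 6 = 10)
d(s) = 2*s (d(s) = s + s = 2*s)
(d((8 + 1)**2) + S(-205, T(-2)))/(8880 + E(204)) = (2*(8 + 1)**2 + 10)/(8880 - 134) = (2*9**2 + 10)/8746 = (2*81 + 10)*(1/8746) = (162 + 10)*(1/8746) = 172*(1/8746) = 86/4373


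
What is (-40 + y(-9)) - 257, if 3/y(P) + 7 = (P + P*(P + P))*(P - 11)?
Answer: -910902/3067 ≈ -297.00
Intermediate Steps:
y(P) = 3/(-7 + (-11 + P)*(P + 2*P²)) (y(P) = 3/(-7 + (P + P*(P + P))*(P - 11)) = 3/(-7 + (P + P*(2*P))*(-11 + P)) = 3/(-7 + (P + 2*P²)*(-11 + P)) = 3/(-7 + (-11 + P)*(P + 2*P²)))
(-40 + y(-9)) - 257 = (-40 + 3/(-7 - 21*(-9)² - 11*(-9) + 2*(-9)³)) - 257 = (-40 + 3/(-7 - 21*81 + 99 + 2*(-729))) - 257 = (-40 + 3/(-7 - 1701 + 99 - 1458)) - 257 = (-40 + 3/(-3067)) - 257 = (-40 + 3*(-1/3067)) - 257 = (-40 - 3/3067) - 257 = -122683/3067 - 257 = -910902/3067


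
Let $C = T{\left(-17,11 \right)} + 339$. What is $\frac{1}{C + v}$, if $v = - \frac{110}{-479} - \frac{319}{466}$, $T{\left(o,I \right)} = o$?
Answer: $\frac{223214}{71773367} \approx 0.00311$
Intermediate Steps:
$v = - \frac{101541}{223214}$ ($v = \left(-110\right) \left(- \frac{1}{479}\right) - \frac{319}{466} = \frac{110}{479} - \frac{319}{466} = - \frac{101541}{223214} \approx -0.4549$)
$C = 322$ ($C = -17 + 339 = 322$)
$\frac{1}{C + v} = \frac{1}{322 - \frac{101541}{223214}} = \frac{1}{\frac{71773367}{223214}} = \frac{223214}{71773367}$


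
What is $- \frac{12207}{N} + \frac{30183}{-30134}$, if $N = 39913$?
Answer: $- \frac{1572539817}{1202738342} \approx -1.3075$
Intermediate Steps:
$- \frac{12207}{N} + \frac{30183}{-30134} = - \frac{12207}{39913} + \frac{30183}{-30134} = \left(-12207\right) \frac{1}{39913} + 30183 \left(- \frac{1}{30134}\right) = - \frac{12207}{39913} - \frac{30183}{30134} = - \frac{1572539817}{1202738342}$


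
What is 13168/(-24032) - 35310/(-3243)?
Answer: 16788877/1623662 ≈ 10.340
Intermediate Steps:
13168/(-24032) - 35310/(-3243) = 13168*(-1/24032) - 35310*(-1/3243) = -823/1502 + 11770/1081 = 16788877/1623662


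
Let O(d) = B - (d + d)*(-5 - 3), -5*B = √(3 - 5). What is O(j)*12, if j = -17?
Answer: -3264 - 12*I*√2/5 ≈ -3264.0 - 3.3941*I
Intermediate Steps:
B = -I*√2/5 (B = -√(3 - 5)/5 = -I*√2/5 ≈ -0.28284*I)
O(d) = 16*d - I*√2/5 (O(d) = -I*√2/5 - (d + d)*(-5 - 3) = -I*√2/5 - 2*d*(-8) = -I*√2/5 - (-16)*d = -I*√2/5 + 16*d = 16*d - I*√2/5)
O(j)*12 = (16*(-17) - I*√2/5)*12 = (-272 - I*√2/5)*12 = -3264 - 12*I*√2/5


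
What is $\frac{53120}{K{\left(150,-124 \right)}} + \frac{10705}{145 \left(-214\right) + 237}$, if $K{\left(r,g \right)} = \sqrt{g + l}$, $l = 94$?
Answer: $- \frac{10705}{30793} - \frac{5312 i \sqrt{30}}{3} \approx -0.34764 - 9698.3 i$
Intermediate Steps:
$K{\left(r,g \right)} = \sqrt{94 + g}$ ($K{\left(r,g \right)} = \sqrt{g + 94} = \sqrt{94 + g}$)
$\frac{53120}{K{\left(150,-124 \right)}} + \frac{10705}{145 \left(-214\right) + 237} = \frac{53120}{\sqrt{94 - 124}} + \frac{10705}{145 \left(-214\right) + 237} = \frac{53120}{\sqrt{-30}} + \frac{10705}{-31030 + 237} = \frac{53120}{i \sqrt{30}} + \frac{10705}{-30793} = 53120 \left(- \frac{i \sqrt{30}}{30}\right) + 10705 \left(- \frac{1}{30793}\right) = - \frac{5312 i \sqrt{30}}{3} - \frac{10705}{30793} = - \frac{10705}{30793} - \frac{5312 i \sqrt{30}}{3}$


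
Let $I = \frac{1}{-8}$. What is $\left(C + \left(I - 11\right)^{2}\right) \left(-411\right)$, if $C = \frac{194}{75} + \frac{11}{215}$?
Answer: $- \frac{3574285201}{68800} \approx -51952.0$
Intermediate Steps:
$I = - \frac{1}{8} \approx -0.125$
$C = \frac{8507}{3225}$ ($C = 194 \cdot \frac{1}{75} + 11 \cdot \frac{1}{215} = \frac{194}{75} + \frac{11}{215} = \frac{8507}{3225} \approx 2.6378$)
$\left(C + \left(I - 11\right)^{2}\right) \left(-411\right) = \left(\frac{8507}{3225} + \left(- \frac{1}{8} - 11\right)^{2}\right) \left(-411\right) = \left(\frac{8507}{3225} + \left(- \frac{89}{8}\right)^{2}\right) \left(-411\right) = \left(\frac{8507}{3225} + \frac{7921}{64}\right) \left(-411\right) = \frac{26089673}{206400} \left(-411\right) = - \frac{3574285201}{68800}$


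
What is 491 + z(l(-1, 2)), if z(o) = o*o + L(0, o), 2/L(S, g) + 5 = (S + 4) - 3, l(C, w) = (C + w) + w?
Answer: 999/2 ≈ 499.50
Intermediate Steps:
l(C, w) = C + 2*w
L(S, g) = 2/(-4 + S) (L(S, g) = 2/(-5 + ((S + 4) - 3)) = 2/(-5 + ((4 + S) - 3)) = 2/(-5 + (1 + S)) = 2/(-4 + S))
z(o) = -½ + o² (z(o) = o*o + 2/(-4 + 0) = o² + 2/(-4) = o² + 2*(-¼) = o² - ½ = -½ + o²)
491 + z(l(-1, 2)) = 491 + (-½ + (-1 + 2*2)²) = 491 + (-½ + (-1 + 4)²) = 491 + (-½ + 3²) = 491 + (-½ + 9) = 491 + 17/2 = 999/2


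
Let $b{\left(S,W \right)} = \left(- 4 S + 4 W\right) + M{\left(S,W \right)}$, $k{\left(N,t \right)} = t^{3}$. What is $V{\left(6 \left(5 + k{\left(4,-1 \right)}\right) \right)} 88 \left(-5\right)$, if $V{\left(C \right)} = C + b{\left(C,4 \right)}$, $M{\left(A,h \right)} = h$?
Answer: $22880$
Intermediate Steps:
$b{\left(S,W \right)} = - 4 S + 5 W$ ($b{\left(S,W \right)} = \left(- 4 S + 4 W\right) + W = - 4 S + 5 W$)
$V{\left(C \right)} = 20 - 3 C$ ($V{\left(C \right)} = C - \left(-20 + 4 C\right) = 20 - 3 C$)
$V{\left(6 \left(5 + k{\left(4,-1 \right)}\right) \right)} 88 \left(-5\right) = \left(20 - 3 \cdot 6 \left(5 + \left(-1\right)^{3}\right)\right) 88 \left(-5\right) = \left(20 - 3 \cdot 6 \left(5 - 1\right)\right) \left(-440\right) = \left(20 - 3 \cdot 6 \cdot 4\right) \left(-440\right) = \left(20 - 72\right) \left(-440\right) = \left(-52\right) \left(-440\right) = 22880$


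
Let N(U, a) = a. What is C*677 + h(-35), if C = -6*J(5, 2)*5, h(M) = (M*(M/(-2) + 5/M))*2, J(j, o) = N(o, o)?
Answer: -41835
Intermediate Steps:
J(j, o) = o
h(M) = 2*M*(5/M - M/2) (h(M) = (M*(M*(-1/2) + 5/M))*2 = (M*(-M/2 + 5/M))*2 = (M*(5/M - M/2))*2 = 2*M*(5/M - M/2))
C = -60 (C = -6*2*5 = -12*5 = -60)
C*677 + h(-35) = -60*677 + (10 - 1*(-35)**2) = -40620 + (10 - 1*1225) = -40620 + (10 - 1225) = -40620 - 1215 = -41835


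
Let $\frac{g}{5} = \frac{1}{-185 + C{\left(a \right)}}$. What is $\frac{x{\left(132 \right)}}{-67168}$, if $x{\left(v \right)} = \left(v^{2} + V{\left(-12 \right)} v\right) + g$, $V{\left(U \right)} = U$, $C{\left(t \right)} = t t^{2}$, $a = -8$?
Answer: $- \frac{11040475}{46816096} \approx -0.23583$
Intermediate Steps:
$C{\left(t \right)} = t^{3}$
$g = - \frac{5}{697}$ ($g = \frac{5}{-185 + \left(-8\right)^{3}} = \frac{5}{-185 - 512} = \frac{5}{-697} = 5 \left(- \frac{1}{697}\right) = - \frac{5}{697} \approx -0.0071736$)
$x{\left(v \right)} = - \frac{5}{697} + v^{2} - 12 v$ ($x{\left(v \right)} = \left(v^{2} - 12 v\right) - \frac{5}{697} = - \frac{5}{697} + v^{2} - 12 v$)
$\frac{x{\left(132 \right)}}{-67168} = \frac{- \frac{5}{697} + 132^{2} - 1584}{-67168} = \left(- \frac{5}{697} + 17424 - 1584\right) \left(- \frac{1}{67168}\right) = \frac{11040475}{697} \left(- \frac{1}{67168}\right) = - \frac{11040475}{46816096}$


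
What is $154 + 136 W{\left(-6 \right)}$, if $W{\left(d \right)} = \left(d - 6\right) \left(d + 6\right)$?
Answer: $154$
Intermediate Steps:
$W{\left(d \right)} = \left(-6 + d\right) \left(6 + d\right)$
$154 + 136 W{\left(-6 \right)} = 154 + 136 \left(-36 + \left(-6\right)^{2}\right) = 154 + 136 \left(-36 + 36\right) = 154 + 136 \cdot 0 = 154 + 0 = 154$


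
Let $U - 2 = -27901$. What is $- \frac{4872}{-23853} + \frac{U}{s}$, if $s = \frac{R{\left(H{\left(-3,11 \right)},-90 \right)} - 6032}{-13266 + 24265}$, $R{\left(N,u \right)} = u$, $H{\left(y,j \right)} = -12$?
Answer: $\frac{2439862556179}{48676022} \approx 50125.0$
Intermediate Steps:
$U = -27899$ ($U = 2 - 27901 = -27899$)
$s = - \frac{6122}{10999}$ ($s = \frac{-90 - 6032}{-13266 + 24265} = - \frac{6122}{10999} \approx -0.5566$)
$- \frac{4872}{-23853} + \frac{U}{s} = - \frac{4872}{-23853} - \frac{27899}{- \frac{6122}{10999}} = \left(-4872\right) \left(- \frac{1}{23853}\right) - - \frac{306861101}{6122} = \frac{1624}{7951} + \frac{306861101}{6122} = \frac{2439862556179}{48676022}$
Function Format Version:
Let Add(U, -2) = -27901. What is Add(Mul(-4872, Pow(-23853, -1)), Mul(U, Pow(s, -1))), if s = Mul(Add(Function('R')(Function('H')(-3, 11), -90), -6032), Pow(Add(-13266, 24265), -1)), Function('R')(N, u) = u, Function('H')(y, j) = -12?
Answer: Rational(2439862556179, 48676022) ≈ 50125.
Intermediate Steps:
U = -27899 (U = Add(2, -27901) = -27899)
s = Rational(-6122, 10999) (s = Mul(Add(-90, -6032), Pow(Add(-13266, 24265), -1)) = Mul(-6122, Pow(10999, -1)) = Mul(-6122, Rational(1, 10999)) = Rational(-6122, 10999) ≈ -0.55660)
Add(Mul(-4872, Pow(-23853, -1)), Mul(U, Pow(s, -1))) = Add(Mul(-4872, Pow(-23853, -1)), Mul(-27899, Pow(Rational(-6122, 10999), -1))) = Add(Mul(-4872, Rational(-1, 23853)), Mul(-27899, Rational(-10999, 6122))) = Add(Rational(1624, 7951), Rational(306861101, 6122)) = Rational(2439862556179, 48676022)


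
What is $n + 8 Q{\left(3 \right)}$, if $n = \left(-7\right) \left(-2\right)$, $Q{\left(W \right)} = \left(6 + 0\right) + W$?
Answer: $86$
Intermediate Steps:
$Q{\left(W \right)} = 6 + W$
$n = 14$
$n + 8 Q{\left(3 \right)} = 14 + 8 \left(6 + 3\right) = 14 + 8 \cdot 9 = 14 + 72 = 86$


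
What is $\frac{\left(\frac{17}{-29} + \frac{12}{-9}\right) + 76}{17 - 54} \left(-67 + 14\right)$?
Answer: $\frac{341585}{3219} \approx 106.12$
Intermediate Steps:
$\frac{\left(\frac{17}{-29} + \frac{12}{-9}\right) + 76}{17 - 54} \left(-67 + 14\right) = \frac{\left(17 \left(- \frac{1}{29}\right) + 12 \left(- \frac{1}{9}\right)\right) + 76}{-37} \left(-53\right) = \left(\left(- \frac{17}{29} - \frac{4}{3}\right) + 76\right) \left(- \frac{1}{37}\right) \left(-53\right) = \left(- \frac{167}{87} + 76\right) \left(- \frac{1}{37}\right) \left(-53\right) = \frac{6445}{87} \left(- \frac{1}{37}\right) \left(-53\right) = \left(- \frac{6445}{3219}\right) \left(-53\right) = \frac{341585}{3219}$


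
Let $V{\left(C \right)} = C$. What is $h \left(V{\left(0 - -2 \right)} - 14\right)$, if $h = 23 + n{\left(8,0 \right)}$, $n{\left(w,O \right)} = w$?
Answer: $-372$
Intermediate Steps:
$h = 31$ ($h = 23 + 8 = 31$)
$h \left(V{\left(0 - -2 \right)} - 14\right) = 31 \left(\left(0 - -2\right) - 14\right) = 31 \left(\left(0 + 2\right) - 14\right) = 31 \left(2 - 14\right) = 31 \left(-12\right) = -372$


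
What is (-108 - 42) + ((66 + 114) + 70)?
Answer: 100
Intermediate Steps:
(-108 - 42) + ((66 + 114) + 70) = -150 + (180 + 70) = -150 + 250 = 100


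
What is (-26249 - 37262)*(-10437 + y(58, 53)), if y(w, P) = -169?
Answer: 673597666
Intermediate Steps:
(-26249 - 37262)*(-10437 + y(58, 53)) = (-26249 - 37262)*(-10437 - 169) = -63511*(-10606) = 673597666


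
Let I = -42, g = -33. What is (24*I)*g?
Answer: 33264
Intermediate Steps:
(24*I)*g = (24*(-42))*(-33) = -1008*(-33) = 33264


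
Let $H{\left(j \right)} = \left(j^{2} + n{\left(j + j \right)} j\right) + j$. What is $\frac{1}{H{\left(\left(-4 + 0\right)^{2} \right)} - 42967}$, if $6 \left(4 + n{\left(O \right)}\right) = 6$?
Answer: $- \frac{1}{42743} \approx -2.3396 \cdot 10^{-5}$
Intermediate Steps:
$n{\left(O \right)} = -3$ ($n{\left(O \right)} = -4 + \frac{1}{6} \cdot 6 = -4 + 1 = -3$)
$H{\left(j \right)} = j^{2} - 2 j$ ($H{\left(j \right)} = \left(j^{2} - 3 j\right) + j = j^{2} - 2 j$)
$\frac{1}{H{\left(\left(-4 + 0\right)^{2} \right)} - 42967} = \frac{1}{\left(-4 + 0\right)^{2} \left(-2 + \left(-4 + 0\right)^{2}\right) - 42967} = \frac{1}{\left(-4\right)^{2} \left(-2 + \left(-4\right)^{2}\right) - 42967} = \frac{1}{16 \left(-2 + 16\right) - 42967} = \frac{1}{16 \cdot 14 - 42967} = \frac{1}{224 - 42967} = \frac{1}{-42743} = - \frac{1}{42743}$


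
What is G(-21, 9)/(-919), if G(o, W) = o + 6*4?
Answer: -3/919 ≈ -0.0032644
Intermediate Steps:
G(o, W) = 24 + o (G(o, W) = o + 24 = 24 + o)
G(-21, 9)/(-919) = (24 - 21)/(-919) = 3*(-1/919) = -3/919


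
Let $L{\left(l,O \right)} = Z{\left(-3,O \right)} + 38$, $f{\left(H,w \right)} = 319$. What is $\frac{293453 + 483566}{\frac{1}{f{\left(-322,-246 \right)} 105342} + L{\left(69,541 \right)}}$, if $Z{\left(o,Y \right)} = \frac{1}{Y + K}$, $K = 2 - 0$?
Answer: $\frac{511980835762}{25039561} \approx 20447.0$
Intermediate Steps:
$K = 2$ ($K = 2 + 0 = 2$)
$Z{\left(o,Y \right)} = \frac{1}{2 + Y}$ ($Z{\left(o,Y \right)} = \frac{1}{Y + 2} = \frac{1}{2 + Y}$)
$L{\left(l,O \right)} = 38 + \frac{1}{2 + O}$ ($L{\left(l,O \right)} = \frac{1}{2 + O} + 38 = 38 + \frac{1}{2 + O}$)
$\frac{293453 + 483566}{\frac{1}{f{\left(-322,-246 \right)} 105342} + L{\left(69,541 \right)}} = \frac{293453 + 483566}{\frac{1}{319 \cdot 105342} + \frac{77 + 38 \cdot 541}{2 + 541}} = \frac{777019}{\frac{1}{319} \cdot \frac{1}{105342} + \frac{77 + 20558}{543}} = \frac{777019}{\frac{1}{33604098} + \frac{1}{543} \cdot 20635} = \frac{777019}{\frac{1}{33604098} + \frac{20635}{543}} = \frac{777019}{\frac{425672537}{11201366}} = 777019 \cdot \frac{11201366}{425672537} = \frac{511980835762}{25039561}$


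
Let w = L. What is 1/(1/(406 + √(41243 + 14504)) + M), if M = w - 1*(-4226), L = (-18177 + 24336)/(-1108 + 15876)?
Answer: 100553469522330448/424981272296895828737 + 218093824*√55747/424981272296895828737 ≈ 0.00023661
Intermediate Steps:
L = 6159/14768 ≈ 0.41705
w = 6159/14768 ≈ 0.41705
M = 62415727/14768 (M = 6159/14768 - 1*(-4226) = 6159/14768 + 4226 = 62415727/14768 ≈ 4226.4)
1/(1/(406 + √(41243 + 14504)) + M) = 1/(1/(406 + √(41243 + 14504)) + 62415727/14768) = 1/(1/(406 + √55747) + 62415727/14768) = 1/(62415727/14768 + 1/(406 + √55747))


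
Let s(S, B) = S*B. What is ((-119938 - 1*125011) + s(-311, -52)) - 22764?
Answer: -251541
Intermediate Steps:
s(S, B) = B*S
((-119938 - 1*125011) + s(-311, -52)) - 22764 = ((-119938 - 1*125011) - 52*(-311)) - 22764 = ((-119938 - 125011) + 16172) - 22764 = (-244949 + 16172) - 22764 = -228777 - 22764 = -251541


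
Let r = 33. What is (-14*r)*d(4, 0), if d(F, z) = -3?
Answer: 1386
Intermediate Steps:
(-14*r)*d(4, 0) = -14*33*(-3) = -462*(-3) = 1386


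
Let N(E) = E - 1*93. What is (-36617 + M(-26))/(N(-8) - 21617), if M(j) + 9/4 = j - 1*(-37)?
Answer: 146433/86872 ≈ 1.6856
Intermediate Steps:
M(j) = 139/4 + j (M(j) = -9/4 + (j - 1*(-37)) = -9/4 + (j + 37) = -9/4 + (37 + j) = 139/4 + j)
N(E) = -93 + E (N(E) = E - 93 = -93 + E)
(-36617 + M(-26))/(N(-8) - 21617) = (-36617 + (139/4 - 26))/((-93 - 8) - 21617) = (-36617 + 35/4)/(-101 - 21617) = -146433/4/(-21718) = -146433/4*(-1/21718) = 146433/86872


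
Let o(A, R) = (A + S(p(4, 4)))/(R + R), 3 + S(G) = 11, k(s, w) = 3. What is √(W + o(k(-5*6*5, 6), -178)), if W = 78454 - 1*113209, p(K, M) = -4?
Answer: I*√1101178399/178 ≈ 186.43*I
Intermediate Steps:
S(G) = 8 (S(G) = -3 + 11 = 8)
o(A, R) = (8 + A)/(2*R) (o(A, R) = (A + 8)/(R + R) = (8 + A)/((2*R)) = (8 + A)*(1/(2*R)) = (8 + A)/(2*R))
W = -34755 (W = 78454 - 113209 = -34755)
√(W + o(k(-5*6*5, 6), -178)) = √(-34755 + (½)*(8 + 3)/(-178)) = √(-34755 + (½)*(-1/178)*11) = √(-34755 - 11/356) = √(-12372791/356) = I*√1101178399/178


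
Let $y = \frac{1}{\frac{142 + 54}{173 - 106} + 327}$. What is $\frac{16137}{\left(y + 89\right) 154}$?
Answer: $\frac{10809345}{9181256} \approx 1.1773$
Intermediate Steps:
$y = \frac{67}{22105}$ ($y = \frac{1}{\frac{196}{67} + 327} = \frac{1}{\frac{22105}{67}} = \frac{67}{22105} \approx 0.003031$)
$\frac{16137}{\left(y + 89\right) 154} = \frac{16137}{\left(\frac{67}{22105} + 89\right) 154} = \frac{16137}{\frac{1967412}{22105} \cdot 154} = \frac{16137}{\frac{302981448}{22105}} = 16137 \cdot \frac{22105}{302981448} = \frac{10809345}{9181256}$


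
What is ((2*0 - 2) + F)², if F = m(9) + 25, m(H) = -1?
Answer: 484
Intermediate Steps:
F = 24 (F = -1 + 25 = 24)
((2*0 - 2) + F)² = ((2*0 - 2) + 24)² = ((0 - 2) + 24)² = (-2 + 24)² = 22² = 484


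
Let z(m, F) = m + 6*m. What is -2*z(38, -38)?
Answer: -532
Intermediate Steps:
z(m, F) = 7*m
-2*z(38, -38) = -14*38 = -2*266 = -532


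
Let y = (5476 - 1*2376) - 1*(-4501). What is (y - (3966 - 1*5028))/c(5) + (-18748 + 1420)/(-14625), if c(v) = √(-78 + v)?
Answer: 5776/4875 - 8663*I*√73/73 ≈ 1.1848 - 1013.9*I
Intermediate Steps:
y = 7601 (y = (5476 - 2376) + 4501 = 3100 + 4501 = 7601)
(y - (3966 - 1*5028))/c(5) + (-18748 + 1420)/(-14625) = (7601 - (3966 - 1*5028))/(√(-78 + 5)) + (-18748 + 1420)/(-14625) = (7601 - (3966 - 5028))/(√(-73)) - 17328*(-1/14625) = (7601 - 1*(-1062))/((I*√73)) + 5776/4875 = (7601 + 1062)*(-I*√73/73) + 5776/4875 = 8663*(-I*√73/73) + 5776/4875 = -8663*I*√73/73 + 5776/4875 = 5776/4875 - 8663*I*√73/73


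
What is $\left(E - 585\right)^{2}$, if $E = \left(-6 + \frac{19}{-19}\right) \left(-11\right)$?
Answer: $258064$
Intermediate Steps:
$E = 77$ ($E = \left(-6 + 19 \left(- \frac{1}{19}\right)\right) \left(-11\right) = \left(-6 - 1\right) \left(-11\right) = \left(-7\right) \left(-11\right) = 77$)
$\left(E - 585\right)^{2} = \left(77 - 585\right)^{2} = \left(-508\right)^{2} = 258064$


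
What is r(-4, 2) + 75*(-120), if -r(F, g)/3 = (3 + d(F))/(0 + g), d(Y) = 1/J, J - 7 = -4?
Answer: -9005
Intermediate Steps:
J = 3 (J = 7 - 4 = 3)
d(Y) = ⅓ (d(Y) = 1/3 = ⅓)
r(F, g) = -10/g (r(F, g) = -3*(3 + ⅓)/(0 + g) = -10/g)
r(-4, 2) + 75*(-120) = -10/2 + 75*(-120) = -10*½ - 9000 = -5 - 9000 = -9005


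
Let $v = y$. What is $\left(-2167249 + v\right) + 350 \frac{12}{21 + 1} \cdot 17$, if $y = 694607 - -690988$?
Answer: $- \frac{8562494}{11} \approx -7.7841 \cdot 10^{5}$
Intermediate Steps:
$y = 1385595$ ($y = 694607 + 690988 = 1385595$)
$v = 1385595$
$\left(-2167249 + v\right) + 350 \frac{12}{21 + 1} \cdot 17 = \left(-2167249 + 1385595\right) + 350 \frac{12}{21 + 1} \cdot 17 = -781654 + 350 \cdot \frac{12}{22} \cdot 17 = -781654 + 350 \cdot 12 \cdot \frac{1}{22} \cdot 17 = -781654 + 350 \cdot \frac{6}{11} \cdot 17 = -781654 + 350 \cdot \frac{102}{11} = -781654 + \frac{35700}{11} = - \frac{8562494}{11}$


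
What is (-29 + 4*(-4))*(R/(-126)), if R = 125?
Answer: 625/14 ≈ 44.643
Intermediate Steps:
(-29 + 4*(-4))*(R/(-126)) = (-29 + 4*(-4))*(125/(-126)) = (-29 - 16)*(125*(-1/126)) = -45*(-125/126) = 625/14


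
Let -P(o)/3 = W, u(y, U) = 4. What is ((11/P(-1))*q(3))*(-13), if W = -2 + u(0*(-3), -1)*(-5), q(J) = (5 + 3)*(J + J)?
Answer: -104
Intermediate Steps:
q(J) = 16*J (q(J) = 8*(2*J) = 16*J)
W = -22 (W = -2 + 4*(-5) = -2 - 20 = -22)
P(o) = 66 (P(o) = -3*(-22) = 66)
((11/P(-1))*q(3))*(-13) = ((11/66)*(16*3))*(-13) = ((11*(1/66))*48)*(-13) = ((1/6)*48)*(-13) = 8*(-13) = -104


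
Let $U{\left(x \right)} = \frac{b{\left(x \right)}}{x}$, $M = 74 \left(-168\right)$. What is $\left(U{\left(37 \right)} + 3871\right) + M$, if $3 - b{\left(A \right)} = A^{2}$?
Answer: $- \frac{318123}{37} \approx -8597.9$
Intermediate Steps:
$M = -12432$
$b{\left(A \right)} = 3 - A^{2}$
$U{\left(x \right)} = \frac{3 - x^{2}}{x}$
$\left(U{\left(37 \right)} + 3871\right) + M = \left(\left(\left(-1\right) 37 + \frac{3}{37}\right) + 3871\right) - 12432 = \left(\left(-37 + 3 \cdot \frac{1}{37}\right) + 3871\right) - 12432 = \left(\left(-37 + \frac{3}{37}\right) + 3871\right) - 12432 = \left(- \frac{1366}{37} + 3871\right) - 12432 = \frac{141861}{37} - 12432 = - \frac{318123}{37}$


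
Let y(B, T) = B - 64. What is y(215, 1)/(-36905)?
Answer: -151/36905 ≈ -0.0040916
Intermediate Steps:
y(B, T) = -64 + B
y(215, 1)/(-36905) = (-64 + 215)/(-36905) = 151*(-1/36905) = -151/36905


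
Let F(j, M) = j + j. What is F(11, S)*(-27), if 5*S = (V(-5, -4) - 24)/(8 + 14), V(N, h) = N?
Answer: -594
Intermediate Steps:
S = -29/110 (S = ((-5 - 24)/(8 + 14))/5 = (-29/22)/5 = (-29*1/22)/5 = (⅕)*(-29/22) = -29/110 ≈ -0.26364)
F(j, M) = 2*j
F(11, S)*(-27) = (2*11)*(-27) = 22*(-27) = -594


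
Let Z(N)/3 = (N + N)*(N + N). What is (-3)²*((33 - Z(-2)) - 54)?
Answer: -621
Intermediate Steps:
Z(N) = 12*N² (Z(N) = 3*((N + N)*(N + N)) = 3*((2*N)*(2*N)) = 3*(4*N²) = 12*N²)
(-3)²*((33 - Z(-2)) - 54) = (-3)²*((33 - 12*(-2)²) - 54) = 9*((33 - 12*4) - 54) = 9*((33 - 1*48) - 54) = 9*((33 - 48) - 54) = 9*(-15 - 54) = 9*(-69) = -621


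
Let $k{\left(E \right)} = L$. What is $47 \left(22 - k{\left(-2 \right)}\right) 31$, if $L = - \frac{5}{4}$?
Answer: $\frac{135501}{4} \approx 33875.0$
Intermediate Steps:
$L = - \frac{5}{4}$ ($L = \left(-5\right) \frac{1}{4} = - \frac{5}{4} \approx -1.25$)
$k{\left(E \right)} = - \frac{5}{4}$
$47 \left(22 - k{\left(-2 \right)}\right) 31 = 47 \left(22 - - \frac{5}{4}\right) 31 = 47 \left(22 + \frac{5}{4}\right) 31 = 47 \cdot \frac{93}{4} \cdot 31 = \frac{4371}{4} \cdot 31 = \frac{135501}{4}$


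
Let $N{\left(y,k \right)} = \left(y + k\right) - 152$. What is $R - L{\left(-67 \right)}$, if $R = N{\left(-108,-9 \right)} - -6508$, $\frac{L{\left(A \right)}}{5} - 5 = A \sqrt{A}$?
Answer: $6214 + 335 i \sqrt{67} \approx 6214.0 + 2742.1 i$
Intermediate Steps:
$N{\left(y,k \right)} = -152 + k + y$ ($N{\left(y,k \right)} = \left(k + y\right) - 152 = -152 + k + y$)
$L{\left(A \right)} = 25 + 5 A^{\frac{3}{2}}$ ($L{\left(A \right)} = 25 + 5 A \sqrt{A} = 25 + 5 A^{\frac{3}{2}}$)
$R = 6239$ ($R = \left(-152 - 9 - 108\right) - -6508 = -269 + 6508 = 6239$)
$R - L{\left(-67 \right)} = 6239 - \left(25 + 5 \left(-67\right)^{\frac{3}{2}}\right) = 6239 - \left(25 + 5 \left(- 67 i \sqrt{67}\right)\right) = 6239 - \left(25 - 335 i \sqrt{67}\right) = 6214 + 335 i \sqrt{67}$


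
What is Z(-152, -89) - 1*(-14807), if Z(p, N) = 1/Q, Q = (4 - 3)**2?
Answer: 14808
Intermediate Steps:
Q = 1 (Q = 1**2 = 1)
Z(p, N) = 1 (Z(p, N) = 1/1 = 1)
Z(-152, -89) - 1*(-14807) = 1 - 1*(-14807) = 1 + 14807 = 14808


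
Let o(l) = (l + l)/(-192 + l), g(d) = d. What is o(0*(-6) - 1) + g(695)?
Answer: 134137/193 ≈ 695.01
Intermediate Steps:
o(l) = 2*l/(-192 + l) (o(l) = (2*l)/(-192 + l) = 2*l/(-192 + l))
o(0*(-6) - 1) + g(695) = 2*(0*(-6) - 1)/(-192 + (0*(-6) - 1)) + 695 = 2*(0 - 1)/(-192 + (0 - 1)) + 695 = 2*(-1)/(-192 - 1) + 695 = 2*(-1)/(-193) + 695 = 2*(-1)*(-1/193) + 695 = 2/193 + 695 = 134137/193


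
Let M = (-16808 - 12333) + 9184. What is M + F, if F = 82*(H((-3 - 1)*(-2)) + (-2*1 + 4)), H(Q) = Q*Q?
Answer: -14545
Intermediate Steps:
H(Q) = Q²
F = 5412 (F = 82*(((-3 - 1)*(-2))² + (-2*1 + 4)) = 82*((-4*(-2))² + (-2 + 4)) = 82*(8² + 2) = 82*(64 + 2) = 82*66 = 5412)
M = -19957 (M = -29141 + 9184 = -19957)
M + F = -19957 + 5412 = -14545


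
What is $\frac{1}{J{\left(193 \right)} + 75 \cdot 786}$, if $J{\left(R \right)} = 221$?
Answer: $\frac{1}{59171} \approx 1.69 \cdot 10^{-5}$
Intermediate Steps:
$\frac{1}{J{\left(193 \right)} + 75 \cdot 786} = \frac{1}{221 + 75 \cdot 786} = \frac{1}{221 + 58950} = \frac{1}{59171}$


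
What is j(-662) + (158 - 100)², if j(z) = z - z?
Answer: 3364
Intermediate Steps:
j(z) = 0
j(-662) + (158 - 100)² = 0 + (158 - 100)² = 0 + 58² = 0 + 3364 = 3364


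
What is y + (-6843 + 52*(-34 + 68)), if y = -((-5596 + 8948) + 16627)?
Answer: -25054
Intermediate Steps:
y = -19979 (y = -(3352 + 16627) = -1*19979 = -19979)
y + (-6843 + 52*(-34 + 68)) = -19979 + (-6843 + 52*(-34 + 68)) = -19979 + (-6843 + 52*34) = -19979 + (-6843 + 1768) = -19979 - 5075 = -25054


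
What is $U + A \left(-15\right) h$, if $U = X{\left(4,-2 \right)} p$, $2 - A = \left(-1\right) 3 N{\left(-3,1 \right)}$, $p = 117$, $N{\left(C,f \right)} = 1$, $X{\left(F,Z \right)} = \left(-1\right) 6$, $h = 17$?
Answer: $-1977$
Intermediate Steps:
$X{\left(F,Z \right)} = -6$
$A = 5$ ($A = 2 - \left(-1\right) 3 \cdot 1 = 2 - \left(-3\right) 1 = 2 - -3 = 2 + 3 = 5$)
$U = -702$ ($U = \left(-6\right) 117 = -702$)
$U + A \left(-15\right) h = -702 + 5 \left(-15\right) 17 = -702 - 1275 = -1977$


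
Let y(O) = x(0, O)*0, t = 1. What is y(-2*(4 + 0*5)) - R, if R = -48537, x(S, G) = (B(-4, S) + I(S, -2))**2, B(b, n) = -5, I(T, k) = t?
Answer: 48537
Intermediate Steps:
I(T, k) = 1
x(S, G) = 16 (x(S, G) = (-5 + 1)**2 = (-4)**2 = 16)
y(O) = 0 (y(O) = 16*0 = 0)
y(-2*(4 + 0*5)) - R = 0 - 1*(-48537) = 0 + 48537 = 48537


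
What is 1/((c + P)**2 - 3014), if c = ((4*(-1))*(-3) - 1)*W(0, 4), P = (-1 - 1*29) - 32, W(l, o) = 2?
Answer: -1/1414 ≈ -0.00070721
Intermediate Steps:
P = -62 (P = (-1 - 29) - 32 = -30 - 32 = -62)
c = 22 (c = ((4*(-1))*(-3) - 1)*2 = (-4*(-3) - 1)*2 = (12 - 1)*2 = 11*2 = 22)
1/((c + P)**2 - 3014) = 1/((22 - 62)**2 - 3014) = 1/((-40)**2 - 3014) = 1/(1600 - 3014) = 1/(-1414) = -1/1414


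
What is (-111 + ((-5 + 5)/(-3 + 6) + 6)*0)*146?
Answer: -16206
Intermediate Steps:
(-111 + ((-5 + 5)/(-3 + 6) + 6)*0)*146 = (-111 + (0/3 + 6)*0)*146 = (-111 + (0*(⅓) + 6)*0)*146 = (-111 + (0 + 6)*0)*146 = (-111 + 6*0)*146 = (-111 + 0)*146 = -111*146 = -16206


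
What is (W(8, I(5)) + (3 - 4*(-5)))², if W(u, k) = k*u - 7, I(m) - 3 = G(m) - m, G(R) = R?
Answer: 1600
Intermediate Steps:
I(m) = 3 (I(m) = 3 + (m - m) = 3 + 0 = 3)
W(u, k) = -7 + k*u
(W(8, I(5)) + (3 - 4*(-5)))² = ((-7 + 3*8) + (3 - 4*(-5)))² = ((-7 + 24) + (3 + 20))² = (17 + 23)² = 40² = 1600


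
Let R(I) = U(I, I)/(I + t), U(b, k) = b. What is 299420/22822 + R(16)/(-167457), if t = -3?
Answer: 325909654534/24841073751 ≈ 13.120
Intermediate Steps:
R(I) = I/(-3 + I) (R(I) = I/(I - 3) = I/(-3 + I))
299420/22822 + R(16)/(-167457) = 299420/22822 + (16/(-3 + 16))/(-167457) = 299420*(1/22822) + (16/13)*(-1/167457) = 149710/11411 + (16*(1/13))*(-1/167457) = 149710/11411 + (16/13)*(-1/167457) = 149710/11411 - 16/2176941 = 325909654534/24841073751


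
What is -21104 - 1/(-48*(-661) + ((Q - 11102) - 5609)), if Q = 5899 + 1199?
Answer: -466714961/22115 ≈ -21104.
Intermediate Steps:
Q = 7098
-21104 - 1/(-48*(-661) + ((Q - 11102) - 5609)) = -21104 - 1/(-48*(-661) + ((7098 - 11102) - 5609)) = -21104 - 1/(31728 + (-4004 - 5609)) = -21104 - 1/(31728 - 9613) = -21104 - 1/22115 = -466714961/22115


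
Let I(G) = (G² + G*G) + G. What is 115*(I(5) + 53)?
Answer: 12420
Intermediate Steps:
I(G) = G + 2*G² (I(G) = (G² + G²) + G = 2*G² + G = G + 2*G²)
115*(I(5) + 53) = 115*(5*(1 + 2*5) + 53) = 115*(5*(1 + 10) + 53) = 115*(5*11 + 53) = 115*(55 + 53) = 115*108 = 12420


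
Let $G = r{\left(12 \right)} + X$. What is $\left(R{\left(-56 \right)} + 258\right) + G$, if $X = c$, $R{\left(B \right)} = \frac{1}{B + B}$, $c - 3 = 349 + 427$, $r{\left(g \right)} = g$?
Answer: $\frac{117487}{112} \approx 1049.0$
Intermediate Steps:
$c = 779$ ($c = 3 + \left(349 + 427\right) = 3 + 776 = 779$)
$R{\left(B \right)} = \frac{1}{2 B}$
$X = 779$
$G = 791$ ($G = 12 + 779 = 791$)
$\left(R{\left(-56 \right)} + 258\right) + G = \left(\frac{1}{2 \left(-56\right)} + 258\right) + 791 = \left(\frac{1}{2} \left(- \frac{1}{56}\right) + 258\right) + 791 = \left(- \frac{1}{112} + 258\right) + 791 = \frac{28895}{112} + 791 = \frac{117487}{112}$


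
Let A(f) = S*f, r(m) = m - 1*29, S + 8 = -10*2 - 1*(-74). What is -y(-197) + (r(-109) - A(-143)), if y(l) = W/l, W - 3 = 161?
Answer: 1268844/197 ≈ 6440.8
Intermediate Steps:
W = 164 (W = 3 + 161 = 164)
y(l) = 164/l
S = 46 (S = -8 + (-10*2 - 1*(-74)) = -8 + (-20 + 74) = -8 + 54 = 46)
r(m) = -29 + m (r(m) = m - 29 = -29 + m)
A(f) = 46*f
-y(-197) + (r(-109) - A(-143)) = -164/(-197) + ((-29 - 109) - 46*(-143)) = -164*(-1)/197 + (-138 - 1*(-6578)) = -1*(-164/197) + (-138 + 6578) = 164/197 + 6440 = 1268844/197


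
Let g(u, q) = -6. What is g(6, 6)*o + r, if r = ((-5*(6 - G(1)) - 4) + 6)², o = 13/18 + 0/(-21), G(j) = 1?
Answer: 1574/3 ≈ 524.67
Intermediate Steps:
o = 13/18 (o = 13*(1/18) + 0*(-1/21) = 13/18 + 0 = 13/18 ≈ 0.72222)
r = 529 (r = ((-5*(6 - 1*1) - 4) + 6)² = ((-5*(6 - 1) - 4) + 6)² = ((-5*5 - 4) + 6)² = ((-25 - 4) + 6)² = (-29 + 6)² = (-23)² = 529)
g(6, 6)*o + r = -6*13/18 + 529 = -13/3 + 529 = 1574/3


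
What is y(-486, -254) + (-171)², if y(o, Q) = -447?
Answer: 28794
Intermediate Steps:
y(-486, -254) + (-171)² = -447 + (-171)² = -447 + 29241 = 28794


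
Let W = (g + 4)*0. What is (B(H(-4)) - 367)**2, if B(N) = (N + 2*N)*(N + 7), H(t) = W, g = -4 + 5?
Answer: 134689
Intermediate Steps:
g = 1
W = 0 (W = (1 + 4)*0 = 5*0 = 0)
H(t) = 0
B(N) = 3*N*(7 + N) (B(N) = (3*N)*(7 + N) = 3*N*(7 + N))
(B(H(-4)) - 367)**2 = (3*0*(7 + 0) - 367)**2 = (3*0*7 - 367)**2 = (0 - 367)**2 = (-367)**2 = 134689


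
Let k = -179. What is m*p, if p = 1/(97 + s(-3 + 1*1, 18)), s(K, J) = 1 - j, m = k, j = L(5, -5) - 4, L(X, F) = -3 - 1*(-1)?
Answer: -179/104 ≈ -1.7212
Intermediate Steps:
L(X, F) = -2 (L(X, F) = -3 + 1 = -2)
j = -6 (j = -2 - 4 = -6)
m = -179
s(K, J) = 7 (s(K, J) = 1 - 1*(-6) = 1 + 6 = 7)
p = 1/104 (p = 1/(97 + 7) = 1/104 ≈ 0.0096154)
m*p = -179*1/104 = -179/104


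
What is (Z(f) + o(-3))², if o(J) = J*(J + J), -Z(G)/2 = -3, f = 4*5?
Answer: 576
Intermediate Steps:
f = 20
Z(G) = 6 (Z(G) = -2*(-3) = 6)
o(J) = 2*J² (o(J) = J*(2*J) = 2*J²)
(Z(f) + o(-3))² = (6 + 2*(-3)²)² = (6 + 2*9)² = (6 + 18)² = 24² = 576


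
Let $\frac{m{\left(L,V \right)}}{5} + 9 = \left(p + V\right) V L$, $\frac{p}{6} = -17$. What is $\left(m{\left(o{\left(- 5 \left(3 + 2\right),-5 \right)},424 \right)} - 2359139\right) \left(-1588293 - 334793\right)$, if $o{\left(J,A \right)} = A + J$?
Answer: $43920176533024$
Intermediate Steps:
$p = -102$ ($p = 6 \left(-17\right) = -102$)
$m{\left(L,V \right)} = -45 + 5 L V \left(-102 + V\right)$ ($m{\left(L,V \right)} = -45 + 5 \left(-102 + V\right) V L = -45 + 5 V \left(-102 + V\right) L = -45 + 5 L V \left(-102 + V\right)$)
$\left(m{\left(o{\left(- 5 \left(3 + 2\right),-5 \right)},424 \right)} - 2359139\right) \left(-1588293 - 334793\right) = \left(\left(-45 - 510 \left(-5 - 5 \left(3 + 2\right)\right) 424 + 5 \left(-5 - 5 \left(3 + 2\right)\right) 424^{2}\right) - 2359139\right) \left(-1588293 - 334793\right) = \left(\left(-45 - 510 \left(-5 - 25\right) 424 + 5 \left(-5 - 25\right) 179776\right) - 2359139\right) \left(-1923086\right) = \left(\left(-45 - \left(-15300\right) 424 + 5 \left(-30\right) 179776\right) - 2359139\right) \left(-1923086\right) = \left(\left(-45 + 6487200 - 26966400\right) - 2359139\right) \left(-1923086\right) = \left(-20479245 - 2359139\right) \left(-1923086\right) = \left(-22838384\right) \left(-1923086\right) = 43920176533024$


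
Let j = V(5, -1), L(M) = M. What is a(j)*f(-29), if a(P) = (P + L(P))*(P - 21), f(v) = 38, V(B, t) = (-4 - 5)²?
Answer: 369360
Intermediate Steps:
V(B, t) = 81 (V(B, t) = (-9)² = 81)
j = 81
a(P) = 2*P*(-21 + P) (a(P) = (P + P)*(P - 21) = (2*P)*(-21 + P) = 2*P*(-21 + P))
a(j)*f(-29) = (2*81*(-21 + 81))*38 = (2*81*60)*38 = 9720*38 = 369360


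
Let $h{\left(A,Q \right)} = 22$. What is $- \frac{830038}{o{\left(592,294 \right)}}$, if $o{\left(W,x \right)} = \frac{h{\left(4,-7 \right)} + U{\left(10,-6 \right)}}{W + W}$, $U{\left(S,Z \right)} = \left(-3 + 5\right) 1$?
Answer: $- \frac{122845624}{3} \approx -4.0949 \cdot 10^{7}$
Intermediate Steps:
$U{\left(S,Z \right)} = 2$ ($U{\left(S,Z \right)} = 2 \cdot 1 = 2$)
$o{\left(W,x \right)} = \frac{12}{W}$ ($o{\left(W,x \right)} = \frac{22 + 2}{W + W} = \frac{24}{2 W} = 24 \frac{1}{2 W} = \frac{12}{W}$)
$- \frac{830038}{o{\left(592,294 \right)}} = - \frac{830038}{12 \cdot \frac{1}{592}} = - \frac{830038}{\frac{3}{148}} = \left(-830038\right) \frac{148}{3} = - \frac{122845624}{3}$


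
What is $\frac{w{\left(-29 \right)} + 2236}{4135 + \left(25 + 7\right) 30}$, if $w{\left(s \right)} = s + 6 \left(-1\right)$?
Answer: $\frac{2201}{5095} \approx 0.43199$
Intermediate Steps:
$w{\left(s \right)} = -6 + s$ ($w{\left(s \right)} = s - 6 = -6 + s$)
$\frac{w{\left(-29 \right)} + 2236}{4135 + \left(25 + 7\right) 30} = \frac{\left(-6 - 29\right) + 2236}{4135 + \left(25 + 7\right) 30} = \frac{-35 + 2236}{4135 + 32 \cdot 30} = \frac{2201}{4135 + 960} = \frac{2201}{5095}$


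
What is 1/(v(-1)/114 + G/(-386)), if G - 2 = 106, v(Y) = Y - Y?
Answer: -193/54 ≈ -3.5741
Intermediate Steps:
v(Y) = 0
G = 108 (G = 2 + 106 = 108)
1/(v(-1)/114 + G/(-386)) = 1/(0/114 + 108/(-386)) = 1/(0*(1/114) + 108*(-1/386)) = 1/(0 - 54/193) = 1/(-54/193) = -193/54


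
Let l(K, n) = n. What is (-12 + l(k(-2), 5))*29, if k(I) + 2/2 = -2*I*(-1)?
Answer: -203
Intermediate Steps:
k(I) = -1 + 2*I (k(I) = -1 - 2*I*(-1) = -1 + 2*I)
(-12 + l(k(-2), 5))*29 = (-12 + 5)*29 = -7*29 = -203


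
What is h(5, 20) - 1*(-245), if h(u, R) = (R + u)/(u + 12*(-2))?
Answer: 4630/19 ≈ 243.68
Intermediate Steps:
h(u, R) = (R + u)/(-24 + u) (h(u, R) = (R + u)/(u - 24) = (R + u)/(-24 + u))
h(5, 20) - 1*(-245) = (20 + 5)/(-24 + 5) - 1*(-245) = 25/(-19) + 245 = -1/19*25 + 245 = -25/19 + 245 = 4630/19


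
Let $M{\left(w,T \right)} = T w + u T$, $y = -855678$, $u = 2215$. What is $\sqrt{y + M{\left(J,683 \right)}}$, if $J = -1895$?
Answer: $i \sqrt{637118} \approx 798.2 i$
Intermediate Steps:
$M{\left(w,T \right)} = 2215 T + T w$ ($M{\left(w,T \right)} = T w + 2215 T = 2215 T + T w$)
$\sqrt{y + M{\left(J,683 \right)}} = \sqrt{-855678 + 683 \left(2215 - 1895\right)} = \sqrt{-855678 + 683 \cdot 320} = \sqrt{-855678 + 218560} = \sqrt{-637118} = i \sqrt{637118}$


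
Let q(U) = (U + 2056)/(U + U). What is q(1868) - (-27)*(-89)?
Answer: -2243421/934 ≈ -2401.9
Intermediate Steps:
q(U) = (2056 + U)/(2*U) (q(U) = (2056 + U)/((2*U)) = (2056 + U)*(1/(2*U)) = (2056 + U)/(2*U))
q(1868) - (-27)*(-89) = (1/2)*(2056 + 1868)/1868 - (-27)*(-89) = (1/2)*(1/1868)*3924 - 1*2403 = 981/934 - 2403 = -2243421/934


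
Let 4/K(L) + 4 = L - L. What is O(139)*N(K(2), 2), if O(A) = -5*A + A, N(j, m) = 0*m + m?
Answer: -1112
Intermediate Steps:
K(L) = -1 (K(L) = 4/(-4 + (L - L)) = 4/(-4 + 0) = 4/(-4) = 4*(-1/4) = -1)
N(j, m) = m (N(j, m) = 0 + m = m)
O(A) = -4*A
O(139)*N(K(2), 2) = -4*139*2 = -556*2 = -1112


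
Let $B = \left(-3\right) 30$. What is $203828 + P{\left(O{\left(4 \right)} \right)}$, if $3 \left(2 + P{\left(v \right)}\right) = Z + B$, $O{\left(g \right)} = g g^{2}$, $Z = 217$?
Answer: $\frac{611605}{3} \approx 2.0387 \cdot 10^{5}$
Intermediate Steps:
$B = -90$
$O{\left(g \right)} = g^{3}$
$P{\left(v \right)} = \frac{121}{3}$ ($P{\left(v \right)} = -2 + \frac{217 - 90}{3} = -2 + \frac{1}{3} \cdot 127 = -2 + \frac{127}{3} = \frac{121}{3}$)
$203828 + P{\left(O{\left(4 \right)} \right)} = 203828 + \frac{121}{3} = \frac{611605}{3}$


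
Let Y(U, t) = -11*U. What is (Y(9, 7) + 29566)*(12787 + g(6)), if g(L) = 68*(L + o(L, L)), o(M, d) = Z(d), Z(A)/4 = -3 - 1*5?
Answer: 324696873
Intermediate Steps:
Z(A) = -32 (Z(A) = 4*(-3 - 1*5) = 4*(-3 - 5) = 4*(-8) = -32)
o(M, d) = -32
g(L) = -2176 + 68*L (g(L) = 68*(L - 32) = 68*(-32 + L) = -2176 + 68*L)
(Y(9, 7) + 29566)*(12787 + g(6)) = (-11*9 + 29566)*(12787 + (-2176 + 68*6)) = (-99 + 29566)*(12787 + (-2176 + 408)) = 29467*(12787 - 1768) = 29467*11019 = 324696873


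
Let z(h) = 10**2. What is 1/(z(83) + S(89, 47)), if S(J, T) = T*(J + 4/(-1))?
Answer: 1/4095 ≈ 0.00024420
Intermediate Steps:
S(J, T) = T*(-4 + J) (S(J, T) = T*(J + 4*(-1)) = T*(J - 4) = T*(-4 + J))
z(h) = 100
1/(z(83) + S(89, 47)) = 1/(100 + 47*(-4 + 89)) = 1/(100 + 47*85) = 1/(100 + 3995) = 1/4095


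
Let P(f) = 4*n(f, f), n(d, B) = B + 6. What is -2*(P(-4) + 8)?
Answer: -32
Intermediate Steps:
n(d, B) = 6 + B
P(f) = 24 + 4*f (P(f) = 4*(6 + f) = 24 + 4*f)
-2*(P(-4) + 8) = -2*((24 + 4*(-4)) + 8) = -2*((24 - 16) + 8) = -2*(8 + 8) = -2*16 = -32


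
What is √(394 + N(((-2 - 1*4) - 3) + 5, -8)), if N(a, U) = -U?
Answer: √402 ≈ 20.050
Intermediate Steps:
√(394 + N(((-2 - 1*4) - 3) + 5, -8)) = √(394 - 1*(-8)) = √(394 + 8) = √402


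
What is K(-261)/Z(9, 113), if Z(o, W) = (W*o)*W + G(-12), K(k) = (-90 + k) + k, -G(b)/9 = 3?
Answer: -34/6383 ≈ -0.0053267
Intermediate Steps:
G(b) = -27 (G(b) = -9*3 = -27)
K(k) = -90 + 2*k
Z(o, W) = -27 + o*W**2 (Z(o, W) = (W*o)*W - 27 = o*W**2 - 27 = -27 + o*W**2)
K(-261)/Z(9, 113) = (-90 + 2*(-261))/(-27 + 9*113**2) = (-90 - 522)/(-27 + 9*12769) = -612/(-27 + 114921) = -612/114894 = -612*1/114894 = -34/6383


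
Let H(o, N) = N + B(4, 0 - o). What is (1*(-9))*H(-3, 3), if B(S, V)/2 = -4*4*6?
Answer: 1701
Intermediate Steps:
B(S, V) = -192 (B(S, V) = 2*(-4*4*6) = 2*(-16*6) = 2*(-96) = -192)
H(o, N) = -192 + N (H(o, N) = N - 192 = -192 + N)
(1*(-9))*H(-3, 3) = (1*(-9))*(-192 + 3) = -9*(-189) = 1701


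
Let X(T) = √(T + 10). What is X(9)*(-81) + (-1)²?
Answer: 1 - 81*√19 ≈ -352.07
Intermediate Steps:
X(T) = √(10 + T)
X(9)*(-81) + (-1)² = √(10 + 9)*(-81) + (-1)² = √19*(-81) + 1 = -81*√19 + 1 = 1 - 81*√19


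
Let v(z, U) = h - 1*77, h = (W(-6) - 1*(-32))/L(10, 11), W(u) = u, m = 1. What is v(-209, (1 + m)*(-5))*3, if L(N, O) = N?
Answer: -1116/5 ≈ -223.20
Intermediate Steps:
h = 13/5 (h = (-6 - 1*(-32))/10 = (-6 + 32)*(⅒) = 26*(⅒) = 13/5 ≈ 2.6000)
v(z, U) = -372/5 (v(z, U) = 13/5 - 1*77 = 13/5 - 77 = -372/5)
v(-209, (1 + m)*(-5))*3 = -372/5*3 = -1116/5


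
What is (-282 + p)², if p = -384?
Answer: 443556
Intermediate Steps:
(-282 + p)² = (-282 - 384)² = (-666)² = 443556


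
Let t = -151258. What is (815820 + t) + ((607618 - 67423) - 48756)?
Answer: 1156001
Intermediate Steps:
(815820 + t) + ((607618 - 67423) - 48756) = (815820 - 151258) + ((607618 - 67423) - 48756) = 664562 + (540195 - 48756) = 664562 + 491439 = 1156001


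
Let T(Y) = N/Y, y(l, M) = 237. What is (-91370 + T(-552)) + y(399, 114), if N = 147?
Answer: -16768521/184 ≈ -91133.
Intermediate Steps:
T(Y) = 147/Y
(-91370 + T(-552)) + y(399, 114) = (-91370 + 147/(-552)) + 237 = (-91370 + 147*(-1/552)) + 237 = (-91370 - 49/184) + 237 = -16812129/184 + 237 = -16768521/184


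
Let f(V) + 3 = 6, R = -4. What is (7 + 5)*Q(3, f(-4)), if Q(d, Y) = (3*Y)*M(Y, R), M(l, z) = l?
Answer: 324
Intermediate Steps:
f(V) = 3 (f(V) = -3 + 6 = 3)
Q(d, Y) = 3*Y² (Q(d, Y) = (3*Y)*Y = 3*Y²)
(7 + 5)*Q(3, f(-4)) = (7 + 5)*(3*3²) = 12*(3*9) = 12*27 = 324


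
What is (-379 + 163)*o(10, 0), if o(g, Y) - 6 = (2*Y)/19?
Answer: -1296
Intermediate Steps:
o(g, Y) = 6 + 2*Y/19 (o(g, Y) = 6 + (2*Y)/19 = 6 + (2*Y)*(1/19) = 6 + 2*Y/19)
(-379 + 163)*o(10, 0) = (-379 + 163)*(6 + (2/19)*0) = -216*(6 + 0) = -216*6 = -1296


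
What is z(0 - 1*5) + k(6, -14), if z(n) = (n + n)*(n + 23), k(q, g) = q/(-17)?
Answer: -3066/17 ≈ -180.35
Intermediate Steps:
k(q, g) = -q/17 (k(q, g) = q*(-1/17) = -q/17)
z(n) = 2*n*(23 + n) (z(n) = (2*n)*(23 + n) = 2*n*(23 + n))
z(0 - 1*5) + k(6, -14) = 2*(0 - 1*5)*(23 + (0 - 1*5)) - 1/17*6 = 2*(0 - 5)*(23 + (0 - 5)) - 6/17 = 2*(-5)*(23 - 5) - 6/17 = 2*(-5)*18 - 6/17 = -180 - 6/17 = -3066/17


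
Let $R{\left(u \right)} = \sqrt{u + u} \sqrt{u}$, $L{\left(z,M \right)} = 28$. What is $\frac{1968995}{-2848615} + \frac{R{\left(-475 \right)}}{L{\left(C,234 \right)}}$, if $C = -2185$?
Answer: $- \frac{56257}{81389} - \frac{475 \sqrt{2}}{28} \approx -24.682$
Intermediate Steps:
$R{\left(u \right)} = u \sqrt{2}$ ($R{\left(u \right)} = \sqrt{2 u} \sqrt{u} = \sqrt{2} \sqrt{u} \sqrt{u} = u \sqrt{2}$)
$\frac{1968995}{-2848615} + \frac{R{\left(-475 \right)}}{L{\left(C,234 \right)}} = \frac{1968995}{-2848615} + \frac{\left(-475\right) \sqrt{2}}{28} = 1968995 \left(- \frac{1}{2848615}\right) + - 475 \sqrt{2} \cdot \frac{1}{28} = - \frac{56257}{81389} - \frac{475 \sqrt{2}}{28}$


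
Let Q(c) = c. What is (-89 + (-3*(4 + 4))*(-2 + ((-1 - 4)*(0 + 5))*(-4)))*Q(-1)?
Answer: 2441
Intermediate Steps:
(-89 + (-3*(4 + 4))*(-2 + ((-1 - 4)*(0 + 5))*(-4)))*Q(-1) = (-89 + (-3*(4 + 4))*(-2 + ((-1 - 4)*(0 + 5))*(-4)))*(-1) = (-89 + (-3*8)*(-2 - 5*5*(-4)))*(-1) = (-89 - 24*(-2 - 25*(-4)))*(-1) = (-89 - 24*(-2 + 100))*(-1) = (-89 - 24*98)*(-1) = (-89 - 2352)*(-1) = -2441*(-1) = 2441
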